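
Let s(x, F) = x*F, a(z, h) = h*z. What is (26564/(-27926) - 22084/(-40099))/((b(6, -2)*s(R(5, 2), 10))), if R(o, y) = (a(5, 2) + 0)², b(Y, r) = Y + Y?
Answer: -37372671/1119804674000 ≈ -3.3374e-5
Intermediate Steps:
b(Y, r) = 2*Y
R(o, y) = 100 (R(o, y) = (2*5 + 0)² = (10 + 0)² = 10² = 100)
s(x, F) = F*x
(26564/(-27926) - 22084/(-40099))/((b(6, -2)*s(R(5, 2), 10))) = (26564/(-27926) - 22084/(-40099))/(((2*6)*(10*100))) = (26564*(-1/27926) - 22084*(-1/40099))/((12*1000)) = (-13282/13963 + 22084/40099)/12000 = -224236026/559902337*1/12000 = -37372671/1119804674000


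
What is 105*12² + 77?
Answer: 15197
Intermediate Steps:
105*12² + 77 = 105*144 + 77 = 15120 + 77 = 15197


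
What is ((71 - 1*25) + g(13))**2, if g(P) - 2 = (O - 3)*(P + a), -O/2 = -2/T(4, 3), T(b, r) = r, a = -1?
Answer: 784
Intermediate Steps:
O = 4/3 (O = -(-4)/3 = -2*(-2/3) = 4/3 ≈ 1.3333)
g(P) = 11/3 - 5*P/3 (g(P) = 2 + (4/3 - 3)*(P - 1) = 2 - 5*(-1 + P)/3 = 2 + (5/3 - 5*P/3) = 11/3 - 5*P/3)
((71 - 1*25) + g(13))**2 = ((71 - 1*25) + (11/3 - 5/3*13))**2 = ((71 - 25) + (11/3 - 65/3))**2 = (46 - 18)**2 = 28**2 = 784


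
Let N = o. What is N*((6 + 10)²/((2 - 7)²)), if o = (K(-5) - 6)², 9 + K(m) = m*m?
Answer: 1024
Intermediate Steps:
K(m) = -9 + m² (K(m) = -9 + m*m = -9 + m²)
o = 100 (o = ((-9 + (-5)²) - 6)² = ((-9 + 25) - 6)² = (16 - 6)² = 10² = 100)
N = 100
N*((6 + 10)²/((2 - 7)²)) = 100*((6 + 10)²/((2 - 7)²)) = 100*(16²/((-5)²)) = 100*(256/25) = 1024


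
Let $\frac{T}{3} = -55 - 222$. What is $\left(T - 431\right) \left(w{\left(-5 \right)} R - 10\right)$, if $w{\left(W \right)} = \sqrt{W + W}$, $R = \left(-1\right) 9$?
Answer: $12620 + 11358 i \sqrt{10} \approx 12620.0 + 35917.0 i$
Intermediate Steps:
$R = -9$
$T = -831$ ($T = 3 \left(-55 - 222\right) = 3 \left(-277\right) = -831$)
$w{\left(W \right)} = \sqrt{2} \sqrt{W}$ ($w{\left(W \right)} = \sqrt{2 W} = \sqrt{2} \sqrt{W}$)
$\left(T - 431\right) \left(w{\left(-5 \right)} R - 10\right) = \left(-831 - 431\right) \left(\sqrt{2} \sqrt{-5} \left(-9\right) - 10\right) = - 1262 \left(\sqrt{2} i \sqrt{5} \left(-9\right) - 10\right) = - 1262 \left(i \sqrt{10} \left(-9\right) - 10\right) = - 1262 \left(- 9 i \sqrt{10} - 10\right) = - 1262 \left(-10 - 9 i \sqrt{10}\right) = 12620 + 11358 i \sqrt{10}$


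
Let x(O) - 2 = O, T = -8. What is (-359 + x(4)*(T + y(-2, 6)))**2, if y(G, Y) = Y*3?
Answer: 89401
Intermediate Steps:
x(O) = 2 + O
y(G, Y) = 3*Y
(-359 + x(4)*(T + y(-2, 6)))**2 = (-359 + (2 + 4)*(-8 + 3*6))**2 = (-359 + 6*(-8 + 18))**2 = (-359 + 6*10)**2 = (-359 + 60)**2 = (-299)**2 = 89401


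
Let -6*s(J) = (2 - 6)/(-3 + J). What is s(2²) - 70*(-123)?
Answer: 25832/3 ≈ 8610.7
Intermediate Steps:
s(J) = 2/(3*(-3 + J)) (s(J) = -(2 - 6)/(6*(-3 + J)) = -(-2)/(3*(-3 + J)) = 2/(3*(-3 + J)))
s(2²) - 70*(-123) = 2/(3*(-3 + 2²)) - 70*(-123) = 2/(3*(-3 + 4)) + 8610 = (⅔)/1 + 8610 = (⅔)*1 + 8610 = ⅔ + 8610 = 25832/3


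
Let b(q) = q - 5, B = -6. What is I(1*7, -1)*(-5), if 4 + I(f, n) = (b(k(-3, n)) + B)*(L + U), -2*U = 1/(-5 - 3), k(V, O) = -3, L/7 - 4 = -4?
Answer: 195/8 ≈ 24.375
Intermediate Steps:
L = 0 (L = 28 + 7*(-4) = 28 - 28 = 0)
U = 1/16 (U = -1/(2*(-5 - 3)) = -1/2/(-8) = -1/2*(-1/8) = 1/16 ≈ 0.062500)
b(q) = -5 + q
I(f, n) = -39/8 (I(f, n) = -4 + ((-5 - 3) - 6)*(0 + 1/16) = -4 + (-8 - 6)*(1/16) = -4 - 14*1/16 = -4 - 7/8 = -39/8)
I(1*7, -1)*(-5) = -39/8*(-5) = 195/8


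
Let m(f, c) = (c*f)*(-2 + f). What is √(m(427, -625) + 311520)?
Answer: I*√113110355 ≈ 10635.0*I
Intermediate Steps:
m(f, c) = c*f*(-2 + f)
√(m(427, -625) + 311520) = √(-625*427*(-2 + 427) + 311520) = √(-625*427*425 + 311520) = √(-113421875 + 311520) = √(-113110355) = I*√113110355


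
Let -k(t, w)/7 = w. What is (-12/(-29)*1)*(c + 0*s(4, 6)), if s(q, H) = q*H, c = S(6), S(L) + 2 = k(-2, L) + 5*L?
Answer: -168/29 ≈ -5.7931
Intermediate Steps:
k(t, w) = -7*w
S(L) = -2 - 2*L (S(L) = -2 + (-7*L + 5*L) = -2 - 2*L)
c = -14 (c = -2 - 2*6 = -2 - 12 = -14)
s(q, H) = H*q
(-12/(-29)*1)*(c + 0*s(4, 6)) = (-12/(-29)*1)*(-14 + 0*(6*4)) = (-12*(-1/29)*1)*(-14 + 0*24) = ((12/29)*1)*(-14 + 0) = (12/29)*(-14) = -168/29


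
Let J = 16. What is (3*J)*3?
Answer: 144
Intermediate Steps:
(3*J)*3 = (3*16)*3 = 48*3 = 144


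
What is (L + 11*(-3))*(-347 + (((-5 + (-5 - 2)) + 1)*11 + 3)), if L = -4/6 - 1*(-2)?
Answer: 14725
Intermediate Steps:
L = 4/3 (L = -4*⅙ + 2 = -⅔ + 2 = 4/3 ≈ 1.3333)
(L + 11*(-3))*(-347 + (((-5 + (-5 - 2)) + 1)*11 + 3)) = (4/3 + 11*(-3))*(-347 + (((-5 + (-5 - 2)) + 1)*11 + 3)) = (4/3 - 33)*(-347 + (((-5 - 7) + 1)*11 + 3)) = -95*(-347 + ((-12 + 1)*11 + 3))/3 = -95*(-347 + (-11*11 + 3))/3 = -95*(-347 + (-121 + 3))/3 = -95*(-347 - 118)/3 = -95/3*(-465) = 14725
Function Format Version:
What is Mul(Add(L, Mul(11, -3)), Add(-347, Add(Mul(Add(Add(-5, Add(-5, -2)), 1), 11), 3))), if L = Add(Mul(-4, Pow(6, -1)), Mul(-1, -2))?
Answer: 14725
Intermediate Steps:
L = Rational(4, 3) (L = Add(Mul(-4, Rational(1, 6)), 2) = Add(Rational(-2, 3), 2) = Rational(4, 3) ≈ 1.3333)
Mul(Add(L, Mul(11, -3)), Add(-347, Add(Mul(Add(Add(-5, Add(-5, -2)), 1), 11), 3))) = Mul(Add(Rational(4, 3), Mul(11, -3)), Add(-347, Add(Mul(Add(Add(-5, Add(-5, -2)), 1), 11), 3))) = Mul(Add(Rational(4, 3), -33), Add(-347, Add(Mul(Add(Add(-5, -7), 1), 11), 3))) = Mul(Rational(-95, 3), Add(-347, Add(Mul(Add(-12, 1), 11), 3))) = Mul(Rational(-95, 3), Add(-347, Add(Mul(-11, 11), 3))) = Mul(Rational(-95, 3), Add(-347, Add(-121, 3))) = Mul(Rational(-95, 3), Add(-347, -118)) = Mul(Rational(-95, 3), -465) = 14725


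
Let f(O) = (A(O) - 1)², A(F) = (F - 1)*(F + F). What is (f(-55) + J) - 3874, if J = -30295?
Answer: 37899112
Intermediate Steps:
A(F) = 2*F*(-1 + F) (A(F) = (-1 + F)*(2*F) = 2*F*(-1 + F))
f(O) = (-1 + 2*O*(-1 + O))² (f(O) = (2*O*(-1 + O) - 1)² = (-1 + 2*O*(-1 + O))²)
(f(-55) + J) - 3874 = ((-1 + 2*(-55)*(-1 - 55))² - 30295) - 3874 = ((-1 + 2*(-55)*(-56))² - 30295) - 3874 = ((-1 + 6160)² - 30295) - 3874 = (6159² - 30295) - 3874 = (37933281 - 30295) - 3874 = 37902986 - 3874 = 37899112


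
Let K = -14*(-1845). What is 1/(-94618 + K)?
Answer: -1/68788 ≈ -1.4537e-5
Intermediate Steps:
K = 25830
1/(-94618 + K) = 1/(-94618 + 25830) = 1/(-68788) = -1/68788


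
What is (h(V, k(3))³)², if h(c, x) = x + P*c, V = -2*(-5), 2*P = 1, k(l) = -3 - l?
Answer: 1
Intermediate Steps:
P = ½ (P = (½)*1 = ½ ≈ 0.50000)
V = 10
h(c, x) = x + c/2
(h(V, k(3))³)² = (((-3 - 1*3) + (½)*10)³)² = (((-3 - 3) + 5)³)² = ((-6 + 5)³)² = ((-1)³)² = (-1)² = 1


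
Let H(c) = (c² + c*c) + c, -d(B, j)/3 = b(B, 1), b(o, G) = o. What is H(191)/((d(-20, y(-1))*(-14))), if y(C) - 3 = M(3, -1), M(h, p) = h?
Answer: -73153/840 ≈ -87.087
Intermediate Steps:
y(C) = 6 (y(C) = 3 + 3 = 6)
d(B, j) = -3*B
H(c) = c + 2*c² (H(c) = (c² + c²) + c = 2*c² + c = c + 2*c²)
H(191)/((d(-20, y(-1))*(-14))) = (191*(1 + 2*191))/((-3*(-20)*(-14))) = (191*(1 + 382))/((60*(-14))) = (191*383)/(-840) = 73153*(-1/840) = -73153/840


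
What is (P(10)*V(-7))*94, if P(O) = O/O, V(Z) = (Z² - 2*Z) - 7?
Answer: 5264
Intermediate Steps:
V(Z) = -7 + Z² - 2*Z
P(O) = 1
(P(10)*V(-7))*94 = (1*(-7 + (-7)² - 2*(-7)))*94 = (1*(-7 + 49 + 14))*94 = (1*56)*94 = 56*94 = 5264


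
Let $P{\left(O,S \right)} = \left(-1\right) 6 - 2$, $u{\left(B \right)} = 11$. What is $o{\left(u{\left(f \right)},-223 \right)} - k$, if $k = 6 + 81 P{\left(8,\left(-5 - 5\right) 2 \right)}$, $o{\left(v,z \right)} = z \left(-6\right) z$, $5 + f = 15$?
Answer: $-297732$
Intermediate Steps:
$f = 10$ ($f = -5 + 15 = 10$)
$o{\left(v,z \right)} = - 6 z^{2}$ ($o{\left(v,z \right)} = - 6 z z = - 6 z^{2}$)
$P{\left(O,S \right)} = -8$ ($P{\left(O,S \right)} = -6 - 2 = -8$)
$k = -642$ ($k = 6 + 81 \left(-8\right) = 6 - 648 = -642$)
$o{\left(u{\left(f \right)},-223 \right)} - k = - 6 \left(-223\right)^{2} - -642 = \left(-6\right) 49729 + 642 = -298374 + 642 = -297732$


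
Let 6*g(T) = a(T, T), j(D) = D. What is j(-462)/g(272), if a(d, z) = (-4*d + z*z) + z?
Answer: -693/18292 ≈ -0.037885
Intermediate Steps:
a(d, z) = z + z**2 - 4*d (a(d, z) = (-4*d + z**2) + z = (z**2 - 4*d) + z = z + z**2 - 4*d)
g(T) = -T/2 + T**2/6 (g(T) = (T + T**2 - 4*T)/6 = (T**2 - 3*T)/6 = -T/2 + T**2/6)
j(-462)/g(272) = -462*3/(136*(-3 + 272)) = -462/((1/6)*272*269) = -462/36584/3 = -462*3/36584 = -693/18292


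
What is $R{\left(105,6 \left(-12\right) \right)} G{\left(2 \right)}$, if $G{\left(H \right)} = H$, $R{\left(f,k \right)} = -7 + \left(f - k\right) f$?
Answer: $37156$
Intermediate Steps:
$R{\left(f,k \right)} = -7 + f \left(f - k\right)$
$R{\left(105,6 \left(-12\right) \right)} G{\left(2 \right)} = \left(-7 + 105^{2} - 105 \cdot 6 \left(-12\right)\right) 2 = \left(-7 + 11025 - 105 \left(-72\right)\right) 2 = \left(-7 + 11025 + 7560\right) 2 = 18578 \cdot 2 = 37156$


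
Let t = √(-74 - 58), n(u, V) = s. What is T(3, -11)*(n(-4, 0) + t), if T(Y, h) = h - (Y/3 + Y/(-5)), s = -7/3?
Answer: 133/5 - 114*I*√33/5 ≈ 26.6 - 130.98*I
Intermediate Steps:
s = -7/3 (s = -7*⅓ = -7/3 ≈ -2.3333)
n(u, V) = -7/3
T(Y, h) = h - 2*Y/15 (T(Y, h) = h - (Y*(⅓) + Y*(-⅕)) = h - (Y/3 - Y/5) = h - 2*Y/15)
t = 2*I*√33 (t = √(-132) = 2*I*√33 ≈ 11.489*I)
T(3, -11)*(n(-4, 0) + t) = (-11 - 2/15*3)*(-7/3 + 2*I*√33) = (-11 - ⅖)*(-7/3 + 2*I*√33) = -57*(-7/3 + 2*I*√33)/5 = 133/5 - 114*I*√33/5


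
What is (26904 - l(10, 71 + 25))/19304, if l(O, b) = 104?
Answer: 3350/2413 ≈ 1.3883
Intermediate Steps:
(26904 - l(10, 71 + 25))/19304 = (26904 - 1*104)/19304 = (26904 - 104)*(1/19304) = 26800*(1/19304) = 3350/2413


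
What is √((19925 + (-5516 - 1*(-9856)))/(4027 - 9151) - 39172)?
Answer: I*√257149980633/2562 ≈ 197.93*I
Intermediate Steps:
√((19925 + (-5516 - 1*(-9856)))/(4027 - 9151) - 39172) = √((19925 + (-5516 + 9856))/(-5124) - 39172) = √((19925 + 4340)*(-1/5124) - 39172) = √(24265*(-1/5124) - 39172) = √(-24265/5124 - 39172) = √(-200741593/5124) = I*√257149980633/2562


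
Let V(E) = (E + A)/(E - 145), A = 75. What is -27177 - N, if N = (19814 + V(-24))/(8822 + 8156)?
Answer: -77981825429/2869282 ≈ -27178.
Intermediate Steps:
V(E) = (75 + E)/(-145 + E) (V(E) = (E + 75)/(E - 145) = (75 + E)/(-145 + E))
N = 3348515/2869282 (N = (19814 + (75 - 24)/(-145 - 24))/(8822 + 8156) = (19814 + 51/(-169))/16978 = (19814 - 1/169*51)*(1/16978) = (19814 - 51/169)*(1/16978) = (3348515/169)*(1/16978) = 3348515/2869282 ≈ 1.1670)
-27177 - N = -27177 - 1*3348515/2869282 = -27177 - 3348515/2869282 = -77981825429/2869282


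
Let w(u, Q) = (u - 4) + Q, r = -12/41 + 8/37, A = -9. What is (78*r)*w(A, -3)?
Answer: 144768/1517 ≈ 95.430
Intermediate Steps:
r = -116/1517 (r = -12*1/41 + 8*(1/37) = -12/41 + 8/37 = -116/1517 ≈ -0.076467)
w(u, Q) = -4 + Q + u (w(u, Q) = (-4 + u) + Q = -4 + Q + u)
(78*r)*w(A, -3) = (78*(-116/1517))*(-4 - 3 - 9) = -9048/1517*(-16) = 144768/1517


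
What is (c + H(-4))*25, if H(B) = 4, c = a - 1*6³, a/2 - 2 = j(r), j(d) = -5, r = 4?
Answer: -5450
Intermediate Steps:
a = -6 (a = 4 + 2*(-5) = 4 - 10 = -6)
c = -222 (c = -6 - 1*6³ = -6 - 1*216 = -6 - 216 = -222)
(c + H(-4))*25 = (-222 + 4)*25 = -218*25 = -5450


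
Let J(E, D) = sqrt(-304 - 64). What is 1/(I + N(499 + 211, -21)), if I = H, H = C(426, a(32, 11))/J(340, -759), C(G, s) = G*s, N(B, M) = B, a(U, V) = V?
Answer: 920/730519 + 66*I*sqrt(23)/730519 ≈ 0.0012594 + 0.00043329*I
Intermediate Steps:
J(E, D) = 4*I*sqrt(23) (J(E, D) = sqrt(-368) = 4*I*sqrt(23))
H = -2343*I*sqrt(23)/46 (H = (426*11)/((4*I*sqrt(23))) = 4686*(-I*sqrt(23)/92) = -2343*I*sqrt(23)/46 ≈ -244.27*I)
I = -2343*I*sqrt(23)/46 ≈ -244.27*I
1/(I + N(499 + 211, -21)) = 1/(-2343*I*sqrt(23)/46 + (499 + 211)) = 1/(-2343*I*sqrt(23)/46 + 710) = 1/(710 - 2343*I*sqrt(23)/46)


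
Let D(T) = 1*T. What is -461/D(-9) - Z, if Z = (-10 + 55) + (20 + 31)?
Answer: -403/9 ≈ -44.778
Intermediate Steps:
D(T) = T
Z = 96 (Z = 45 + 51 = 96)
-461/D(-9) - Z = -461/(-9) - 1*96 = -461*(-⅑) - 96 = 461/9 - 96 = -403/9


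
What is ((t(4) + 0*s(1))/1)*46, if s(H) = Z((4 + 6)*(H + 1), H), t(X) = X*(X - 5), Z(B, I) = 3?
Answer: -184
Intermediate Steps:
t(X) = X*(-5 + X)
s(H) = 3
((t(4) + 0*s(1))/1)*46 = ((4*(-5 + 4) + 0*3)/1)*46 = ((4*(-1) + 0)*1)*46 = ((-4 + 0)*1)*46 = -4*1*46 = -4*46 = -184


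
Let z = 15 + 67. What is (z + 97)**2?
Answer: 32041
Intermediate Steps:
z = 82
(z + 97)**2 = (82 + 97)**2 = 179**2 = 32041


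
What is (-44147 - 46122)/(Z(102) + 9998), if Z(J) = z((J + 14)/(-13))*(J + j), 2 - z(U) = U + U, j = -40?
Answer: -1173497/145970 ≈ -8.0393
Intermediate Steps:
z(U) = 2 - 2*U (z(U) = 2 - (U + U) = 2 - 2*U)
Z(J) = (-40 + J)*(54/13 + 2*J/13) (Z(J) = (2 - 2*(J + 14)/(-13))*(J - 40) = (2 - (-2)*(14 + J)/13)*(-40 + J) = (2 - 2*(-14/13 - J/13))*(-40 + J) = (2 + (28/13 + 2*J/13))*(-40 + J) = (54/13 + 2*J/13)*(-40 + J) = (-40 + J)*(54/13 + 2*J/13))
(-44147 - 46122)/(Z(102) + 9998) = (-44147 - 46122)/((-2160/13 - 2*102 + (2/13)*102²) + 9998) = -90269/((-2160/13 - 204 + (2/13)*10404) + 9998) = -90269/((-2160/13 - 204 + 20808/13) + 9998) = -90269/(15996/13 + 9998) = -90269/145970/13 = -90269*13/145970 = -1173497/145970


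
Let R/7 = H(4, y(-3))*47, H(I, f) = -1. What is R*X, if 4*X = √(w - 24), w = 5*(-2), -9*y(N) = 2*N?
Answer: -329*I*√34/4 ≈ -479.6*I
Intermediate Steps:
y(N) = -2*N/9
w = -10
X = I*√34/4 (X = √(-10 - 24)/4 = √(-34)/4 = (I*√34)/4 = I*√34/4 ≈ 1.4577*I)
R = -329 (R = 7*(-1*47) = 7*(-47) = -329)
R*X = -329*I*√34/4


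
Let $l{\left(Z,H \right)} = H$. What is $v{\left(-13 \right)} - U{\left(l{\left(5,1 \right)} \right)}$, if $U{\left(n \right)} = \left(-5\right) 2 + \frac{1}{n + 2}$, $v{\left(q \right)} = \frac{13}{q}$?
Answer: $\frac{26}{3} \approx 8.6667$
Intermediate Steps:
$U{\left(n \right)} = -10 + \frac{1}{2 + n}$
$v{\left(-13 \right)} - U{\left(l{\left(5,1 \right)} \right)} = \frac{13}{-13} - \frac{-19 - 10}{2 + 1} = 13 \left(- \frac{1}{13}\right) - \frac{-19 - 10}{3} = -1 - \frac{1}{3} \left(-29\right) = -1 - - \frac{29}{3} = -1 + \frac{29}{3} = \frac{26}{3}$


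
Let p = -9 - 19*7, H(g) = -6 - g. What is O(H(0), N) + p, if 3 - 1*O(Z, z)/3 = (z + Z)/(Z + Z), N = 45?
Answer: -493/4 ≈ -123.25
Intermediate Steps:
O(Z, z) = 9 - 3*(Z + z)/(2*Z) (O(Z, z) = 9 - 3*(z + Z)/(Z + Z) = 9 - 3*(Z + z)/(2*Z))
p = -142 (p = -9 - 133 = -142)
O(H(0), N) + p = 3*(-1*45 + 5*(-6 - 1*0))/(2*(-6 - 1*0)) - 142 = 3*(-45 + 5*(-6 + 0))/(2*(-6 + 0)) - 142 = (3/2)*(-45 + 5*(-6))/(-6) - 142 = (3/2)*(-⅙)*(-45 - 30) - 142 = (3/2)*(-⅙)*(-75) - 142 = 75/4 - 142 = -493/4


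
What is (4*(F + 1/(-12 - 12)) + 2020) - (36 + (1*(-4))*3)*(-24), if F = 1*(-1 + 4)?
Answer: 15647/6 ≈ 2607.8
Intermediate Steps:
F = 3 (F = 1*3 = 3)
(4*(F + 1/(-12 - 12)) + 2020) - (36 + (1*(-4))*3)*(-24) = (4*(3 + 1/(-12 - 12)) + 2020) - (36 + (1*(-4))*3)*(-24) = (4*(3 + 1/(-24)) + 2020) - (36 - 4*3)*(-24) = (4*(3 - 1/24) + 2020) - (36 - 12)*(-24) = (4*(71/24) + 2020) - 24*(-24) = (71/6 + 2020) - 1*(-576) = 12191/6 + 576 = 15647/6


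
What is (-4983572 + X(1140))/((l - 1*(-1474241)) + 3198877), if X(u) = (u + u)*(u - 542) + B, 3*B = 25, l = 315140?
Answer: -10860371/14964774 ≈ -0.72573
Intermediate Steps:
B = 25/3 (B = (⅓)*25 = 25/3 ≈ 8.3333)
X(u) = 25/3 + 2*u*(-542 + u) (X(u) = (u + u)*(u - 542) + 25/3 = (2*u)*(-542 + u) + 25/3 = 2*u*(-542 + u) + 25/3 = 25/3 + 2*u*(-542 + u))
(-4983572 + X(1140))/((l - 1*(-1474241)) + 3198877) = (-4983572 + (25/3 - 1084*1140 + 2*1140²))/((315140 - 1*(-1474241)) + 3198877) = (-4983572 + (25/3 - 1235760 + 2*1299600))/((315140 + 1474241) + 3198877) = (-4983572 + (25/3 - 1235760 + 2599200))/(1789381 + 3198877) = (-4983572 + 4090345/3)/4988258 = -10860371/3*1/4988258 = -10860371/14964774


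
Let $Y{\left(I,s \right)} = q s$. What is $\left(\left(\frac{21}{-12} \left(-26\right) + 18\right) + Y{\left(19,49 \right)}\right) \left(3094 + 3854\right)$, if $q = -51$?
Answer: $-16921854$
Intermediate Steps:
$Y{\left(I,s \right)} = - 51 s$
$\left(\left(\frac{21}{-12} \left(-26\right) + 18\right) + Y{\left(19,49 \right)}\right) \left(3094 + 3854\right) = \left(\left(\frac{21}{-12} \left(-26\right) + 18\right) - 2499\right) \left(3094 + 3854\right) = \left(\left(21 \left(- \frac{1}{12}\right) \left(-26\right) + 18\right) - 2499\right) 6948 = \left(\left(\left(- \frac{7}{4}\right) \left(-26\right) + 18\right) - 2499\right) 6948 = \left(\left(\frac{91}{2} + 18\right) - 2499\right) 6948 = \left(\frac{127}{2} - 2499\right) 6948 = \left(- \frac{4871}{2}\right) 6948 = -16921854$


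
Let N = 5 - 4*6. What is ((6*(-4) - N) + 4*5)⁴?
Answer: 50625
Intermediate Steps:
N = -19 (N = 5 - 24 = -19)
((6*(-4) - N) + 4*5)⁴ = ((6*(-4) - 1*(-19)) + 4*5)⁴ = ((-24 + 19) + 20)⁴ = (-5 + 20)⁴ = 15⁴ = 50625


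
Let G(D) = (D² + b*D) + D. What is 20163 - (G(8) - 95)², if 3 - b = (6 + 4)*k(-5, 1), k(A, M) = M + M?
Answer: -5118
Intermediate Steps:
k(A, M) = 2*M
b = -17 (b = 3 - (6 + 4)*2*1 = 3 - 10*2 = 3 - 1*20 = 3 - 20 = -17)
G(D) = D² - 16*D (G(D) = (D² - 17*D) + D = D² - 16*D)
20163 - (G(8) - 95)² = 20163 - (8*(-16 + 8) - 95)² = 20163 - (8*(-8) - 95)² = 20163 - (-64 - 95)² = 20163 - 1*(-159)² = 20163 - 1*25281 = 20163 - 25281 = -5118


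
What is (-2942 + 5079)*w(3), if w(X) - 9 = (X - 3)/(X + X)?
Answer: 19233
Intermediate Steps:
w(X) = 9 + (-3 + X)/(2*X) (w(X) = 9 + (X - 3)/(X + X) = 9 + (-3 + X)/((2*X)) = 9 + (-3 + X)*(1/(2*X)) = 9 + (-3 + X)/(2*X))
(-2942 + 5079)*w(3) = (-2942 + 5079)*((½)*(-3 + 19*3)/3) = 2137*((½)*(⅓)*(-3 + 57)) = 2137*((½)*(⅓)*54) = 2137*9 = 19233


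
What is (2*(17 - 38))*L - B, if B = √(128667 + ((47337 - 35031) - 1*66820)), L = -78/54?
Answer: 182/3 - √74153 ≈ -211.64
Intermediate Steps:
L = -13/9 (L = -78*1/54 = -13/9 ≈ -1.4444)
B = √74153 (B = √(128667 + (12306 - 66820)) = √(128667 - 54514) = √74153 ≈ 272.31)
(2*(17 - 38))*L - B = (2*(17 - 38))*(-13/9) - √74153 = (2*(-21))*(-13/9) - √74153 = -42*(-13/9) - √74153 = 182/3 - √74153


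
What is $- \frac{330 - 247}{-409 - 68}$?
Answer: $\frac{83}{477} \approx 0.174$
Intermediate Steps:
$- \frac{330 - 247}{-409 - 68} = - \frac{83}{-477} = - \frac{83 \left(-1\right)}{477} = \left(-1\right) \left(- \frac{83}{477}\right) = \frac{83}{477}$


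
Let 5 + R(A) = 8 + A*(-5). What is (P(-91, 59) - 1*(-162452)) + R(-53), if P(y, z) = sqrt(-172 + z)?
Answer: 162720 + I*sqrt(113) ≈ 1.6272e+5 + 10.63*I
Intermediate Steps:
R(A) = 3 - 5*A (R(A) = -5 + (8 + A*(-5)) = -5 + (8 - 5*A) = 3 - 5*A)
(P(-91, 59) - 1*(-162452)) + R(-53) = (sqrt(-172 + 59) - 1*(-162452)) + (3 - 5*(-53)) = (sqrt(-113) + 162452) + (3 + 265) = (I*sqrt(113) + 162452) + 268 = (162452 + I*sqrt(113)) + 268 = 162720 + I*sqrt(113)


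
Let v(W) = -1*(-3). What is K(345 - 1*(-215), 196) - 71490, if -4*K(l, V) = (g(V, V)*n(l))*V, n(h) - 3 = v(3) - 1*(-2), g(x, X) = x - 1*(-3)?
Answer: -149498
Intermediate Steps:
v(W) = 3
g(x, X) = 3 + x (g(x, X) = x + 3 = 3 + x)
n(h) = 8 (n(h) = 3 + (3 - 1*(-2)) = 3 + (3 + 2) = 3 + 5 = 8)
K(l, V) = -V*(24 + 8*V)/4 (K(l, V) = -(3 + V)*8*V/4 = -(24 + 8*V)*V/4 = -V*(24 + 8*V)/4)
K(345 - 1*(-215), 196) - 71490 = -2*196*(3 + 196) - 71490 = -2*196*199 - 71490 = -78008 - 71490 = -149498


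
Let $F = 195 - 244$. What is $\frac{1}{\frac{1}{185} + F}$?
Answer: $- \frac{185}{9064} \approx -0.02041$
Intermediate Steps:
$F = -49$
$\frac{1}{\frac{1}{185} + F} = \frac{1}{\frac{1}{185} - 49} = \frac{1}{- \frac{9064}{185}} = - \frac{185}{9064}$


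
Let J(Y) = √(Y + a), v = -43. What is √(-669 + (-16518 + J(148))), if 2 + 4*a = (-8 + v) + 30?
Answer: √(-68748 + 2*√569)/2 ≈ 131.05*I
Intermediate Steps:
a = -23/4 (a = -½ + ((-8 - 43) + 30)/4 = -½ + (-51 + 30)/4 = -½ + (¼)*(-21) = -½ - 21/4 = -23/4 ≈ -5.7500)
J(Y) = √(-23/4 + Y) (J(Y) = √(Y - 23/4) = √(-23/4 + Y))
√(-669 + (-16518 + J(148))) = √(-669 + (-16518 + √(-23 + 4*148)/2)) = √(-669 + (-16518 + √(-23 + 592)/2)) = √(-669 + (-16518 + √569/2)) = √(-17187 + √569/2)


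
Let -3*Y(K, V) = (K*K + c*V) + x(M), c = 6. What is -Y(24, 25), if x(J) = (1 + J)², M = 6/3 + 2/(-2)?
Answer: 730/3 ≈ 243.33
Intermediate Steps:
M = 1 (M = 6*(⅓) + 2*(-½) = 2 - 1 = 1)
Y(K, V) = -4/3 - 2*V - K²/3 (Y(K, V) = -((K*K + 6*V) + (1 + 1)²)/3 = -((K² + 6*V) + 2²)/3 = -((K² + 6*V) + 4)/3 = -(4 + K² + 6*V)/3 = -4/3 - 2*V - K²/3)
-Y(24, 25) = -(-4/3 - 2*25 - ⅓*24²) = -(-4/3 - 50 - ⅓*576) = -(-4/3 - 50 - 192) = -1*(-730/3) = 730/3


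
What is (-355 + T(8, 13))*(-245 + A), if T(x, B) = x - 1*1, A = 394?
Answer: -51852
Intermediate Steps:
T(x, B) = -1 + x (T(x, B) = x - 1 = -1 + x)
(-355 + T(8, 13))*(-245 + A) = (-355 + (-1 + 8))*(-245 + 394) = (-355 + 7)*149 = -348*149 = -51852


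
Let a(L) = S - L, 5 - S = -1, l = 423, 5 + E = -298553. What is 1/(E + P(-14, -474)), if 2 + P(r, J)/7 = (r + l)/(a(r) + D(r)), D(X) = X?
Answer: -6/1788569 ≈ -3.3546e-6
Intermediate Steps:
E = -298558 (E = -5 - 298553 = -298558)
S = 6 (S = 5 - 1*(-1) = 5 + 1 = 6)
a(L) = 6 - L
P(r, J) = 959/2 + 7*r/6 (P(r, J) = -14 + 7*((r + 423)/((6 - r) + r)) = -14 + 7*((423 + r)/6) = -14 + 7*((423 + r)*(⅙)) = -14 + 7*(141/2 + r/6) = -14 + (987/2 + 7*r/6) = 959/2 + 7*r/6)
1/(E + P(-14, -474)) = 1/(-298558 + (959/2 + (7/6)*(-14))) = 1/(-298558 + (959/2 - 49/3)) = 1/(-298558 + 2779/6) = 1/(-1788569/6) = -6/1788569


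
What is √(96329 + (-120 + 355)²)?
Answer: √151554 ≈ 389.30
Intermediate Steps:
√(96329 + (-120 + 355)²) = √(96329 + 235²) = √(96329 + 55225) = √151554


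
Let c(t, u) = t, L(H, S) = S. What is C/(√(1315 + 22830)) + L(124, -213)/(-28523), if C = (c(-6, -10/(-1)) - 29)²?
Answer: 213/28523 + 245*√24145/4829 ≈ 7.8910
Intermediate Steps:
C = 1225 (C = (-6 - 29)² = (-35)² = 1225)
C/(√(1315 + 22830)) + L(124, -213)/(-28523) = 1225/(√(1315 + 22830)) - 213/(-28523) = 1225/(√24145) - 213*(-1/28523) = 1225*(√24145/24145) + 213/28523 = 245*√24145/4829 + 213/28523 = 213/28523 + 245*√24145/4829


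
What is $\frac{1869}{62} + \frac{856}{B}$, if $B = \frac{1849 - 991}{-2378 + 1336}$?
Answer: $- \frac{26848711}{26598} \approx -1009.4$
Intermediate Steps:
$B = - \frac{429}{521}$ ($B = \frac{858}{-1042} = 858 \left(- \frac{1}{1042}\right) = - \frac{429}{521} \approx -0.82342$)
$\frac{1869}{62} + \frac{856}{B} = \frac{1869}{62} + \frac{856}{- \frac{429}{521}} = 1869 \cdot \frac{1}{62} + 856 \left(- \frac{521}{429}\right) = \frac{1869}{62} - \frac{445976}{429} = - \frac{26848711}{26598}$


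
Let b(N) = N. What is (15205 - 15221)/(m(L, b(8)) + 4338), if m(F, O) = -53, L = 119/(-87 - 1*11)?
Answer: -16/4285 ≈ -0.0037340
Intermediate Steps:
L = -17/14 (L = 119/(-87 - 11) = 119/(-98) = 119*(-1/98) = -17/14 ≈ -1.2143)
(15205 - 15221)/(m(L, b(8)) + 4338) = (15205 - 15221)/(-53 + 4338) = -16/4285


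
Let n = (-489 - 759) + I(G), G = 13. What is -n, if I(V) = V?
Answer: 1235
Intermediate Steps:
n = -1235 (n = (-489 - 759) + 13 = -1248 + 13 = -1235)
-n = -1*(-1235) = 1235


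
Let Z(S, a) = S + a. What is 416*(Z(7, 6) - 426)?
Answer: -171808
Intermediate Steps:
416*(Z(7, 6) - 426) = 416*((7 + 6) - 426) = 416*(13 - 426) = 416*(-413) = -171808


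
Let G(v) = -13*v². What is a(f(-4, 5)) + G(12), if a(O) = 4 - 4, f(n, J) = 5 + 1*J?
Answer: -1872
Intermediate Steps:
f(n, J) = 5 + J
a(O) = 0
a(f(-4, 5)) + G(12) = 0 - 13*12² = 0 - 13*144 = 0 - 1872 = -1872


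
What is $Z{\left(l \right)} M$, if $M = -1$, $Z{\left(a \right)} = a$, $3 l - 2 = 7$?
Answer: $-3$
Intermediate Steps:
$l = 3$ ($l = \frac{2}{3} + \frac{1}{3} \cdot 7 = \frac{2}{3} + \frac{7}{3} = 3$)
$Z{\left(l \right)} M = 3 \left(-1\right) = -3$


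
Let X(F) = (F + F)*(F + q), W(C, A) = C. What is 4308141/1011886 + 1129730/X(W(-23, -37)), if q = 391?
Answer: -267557439983/4282301552 ≈ -62.480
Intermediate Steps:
X(F) = 2*F*(391 + F) (X(F) = (F + F)*(F + 391) = (2*F)*(391 + F) = 2*F*(391 + F))
4308141/1011886 + 1129730/X(W(-23, -37)) = 4308141/1011886 + 1129730/((2*(-23)*(391 - 23))) = 4308141*(1/1011886) + 1129730/((2*(-23)*368)) = 4308141/1011886 + 1129730/(-16928) = 4308141/1011886 + 1129730*(-1/16928) = 4308141/1011886 - 564865/8464 = -267557439983/4282301552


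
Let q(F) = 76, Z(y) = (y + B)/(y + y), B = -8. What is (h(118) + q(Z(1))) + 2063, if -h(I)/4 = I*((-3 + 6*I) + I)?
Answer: -386317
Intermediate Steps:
Z(y) = (-8 + y)/(2*y) (Z(y) = (y - 8)/(y + y) = (-8 + y)/((2*y)) = (-8 + y)*(1/(2*y)) = (-8 + y)/(2*y))
h(I) = -4*I*(-3 + 7*I) (h(I) = -4*I*((-3 + 6*I) + I) = -4*I*(-3 + 7*I))
(h(118) + q(Z(1))) + 2063 = (4*118*(3 - 7*118) + 76) + 2063 = (4*118*(3 - 826) + 76) + 2063 = (4*118*(-823) + 76) + 2063 = (-388456 + 76) + 2063 = -388380 + 2063 = -386317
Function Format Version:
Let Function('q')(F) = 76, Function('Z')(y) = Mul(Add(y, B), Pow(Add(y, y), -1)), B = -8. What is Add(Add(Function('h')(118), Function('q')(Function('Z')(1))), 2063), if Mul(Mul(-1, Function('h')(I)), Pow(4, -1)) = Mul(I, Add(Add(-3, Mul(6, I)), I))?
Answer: -386317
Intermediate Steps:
Function('Z')(y) = Mul(Rational(1, 2), Pow(y, -1), Add(-8, y)) (Function('Z')(y) = Mul(Add(y, -8), Pow(Add(y, y), -1)) = Mul(Add(-8, y), Pow(Mul(2, y), -1)) = Mul(Add(-8, y), Mul(Rational(1, 2), Pow(y, -1))) = Mul(Rational(1, 2), Pow(y, -1), Add(-8, y)))
Function('h')(I) = Mul(-4, I, Add(-3, Mul(7, I))) (Function('h')(I) = Mul(-4, Mul(I, Add(Add(-3, Mul(6, I)), I))) = Mul(-4, Mul(I, Add(-3, Mul(7, I)))) = Mul(-4, I, Add(-3, Mul(7, I))))
Add(Add(Function('h')(118), Function('q')(Function('Z')(1))), 2063) = Add(Add(Mul(4, 118, Add(3, Mul(-7, 118))), 76), 2063) = Add(Add(Mul(4, 118, Add(3, -826)), 76), 2063) = Add(Add(Mul(4, 118, -823), 76), 2063) = Add(Add(-388456, 76), 2063) = Add(-388380, 2063) = -386317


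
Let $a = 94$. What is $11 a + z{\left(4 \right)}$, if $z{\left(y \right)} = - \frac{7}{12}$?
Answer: $\frac{12401}{12} \approx 1033.4$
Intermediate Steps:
$z{\left(y \right)} = - \frac{7}{12}$ ($z{\left(y \right)} = \left(-7\right) \frac{1}{12} = - \frac{7}{12}$)
$11 a + z{\left(4 \right)} = 11 \cdot 94 - \frac{7}{12} = 1034 - \frac{7}{12} = \frac{12401}{12}$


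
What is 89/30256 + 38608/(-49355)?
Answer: -1163731053/1493284880 ≈ -0.77931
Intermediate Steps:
89/30256 + 38608/(-49355) = 89*(1/30256) + 38608*(-1/49355) = 89/30256 - 38608/49355 = -1163731053/1493284880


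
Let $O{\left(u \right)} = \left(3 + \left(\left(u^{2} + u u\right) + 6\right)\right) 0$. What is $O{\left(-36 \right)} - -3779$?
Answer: $3779$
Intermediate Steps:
$O{\left(u \right)} = 0$ ($O{\left(u \right)} = \left(3 + \left(\left(u^{2} + u^{2}\right) + 6\right)\right) 0 = \left(3 + \left(2 u^{2} + 6\right)\right) 0 = \left(3 + \left(6 + 2 u^{2}\right)\right) 0 = \left(9 + 2 u^{2}\right) 0 = 0$)
$O{\left(-36 \right)} - -3779 = 0 - -3779 = 0 + 3779 = 3779$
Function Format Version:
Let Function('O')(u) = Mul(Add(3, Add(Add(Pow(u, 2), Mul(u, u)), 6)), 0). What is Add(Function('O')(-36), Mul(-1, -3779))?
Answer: 3779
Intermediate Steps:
Function('O')(u) = 0 (Function('O')(u) = Mul(Add(3, Add(Add(Pow(u, 2), Pow(u, 2)), 6)), 0) = Mul(Add(3, Add(Mul(2, Pow(u, 2)), 6)), 0) = Mul(Add(3, Add(6, Mul(2, Pow(u, 2)))), 0) = Mul(Add(9, Mul(2, Pow(u, 2))), 0) = 0)
Add(Function('O')(-36), Mul(-1, -3779)) = Add(0, Mul(-1, -3779)) = Add(0, 3779) = 3779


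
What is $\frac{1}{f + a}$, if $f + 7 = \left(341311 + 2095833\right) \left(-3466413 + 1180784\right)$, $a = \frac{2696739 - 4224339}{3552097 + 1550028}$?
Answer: $- \frac{204085}{1136836513326297659} \approx -1.7952 \cdot 10^{-13}$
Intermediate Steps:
$a = - \frac{61104}{204085}$ ($a = - \frac{1527600}{5102125} = \left(-1527600\right) \frac{1}{5102125} = - \frac{61104}{204085} \approx -0.2994$)
$f = -5570407003583$ ($f = -7 + \left(341311 + 2095833\right) \left(-3466413 + 1180784\right) = -7 + 2437144 \left(-2285629\right) = -7 - 5570407003576 = -5570407003583$)
$\frac{1}{f + a} = \frac{1}{-5570407003583 - \frac{61104}{204085}} = \frac{1}{- \frac{1136836513326297659}{204085}} = - \frac{204085}{1136836513326297659}$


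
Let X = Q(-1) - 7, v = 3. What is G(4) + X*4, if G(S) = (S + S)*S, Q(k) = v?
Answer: 16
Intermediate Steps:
Q(k) = 3
G(S) = 2*S² (G(S) = (2*S)*S = 2*S²)
X = -4 (X = 3 - 7 = -4)
G(4) + X*4 = 2*4² - 4*4 = 2*16 - 16 = 32 - 16 = 16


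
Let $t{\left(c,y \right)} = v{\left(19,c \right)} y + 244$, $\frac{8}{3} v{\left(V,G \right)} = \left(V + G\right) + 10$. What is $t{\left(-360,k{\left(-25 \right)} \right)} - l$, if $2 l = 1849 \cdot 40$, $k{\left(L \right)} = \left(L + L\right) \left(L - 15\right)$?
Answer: $-284986$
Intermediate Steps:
$k{\left(L \right)} = 2 L \left(-15 + L\right)$
$l = 36980$ ($l = \frac{1849 \cdot 40}{2} = \frac{1}{2} \cdot 73960 = 36980$)
$v{\left(V,G \right)} = \frac{15}{4} + \frac{3 G}{8} + \frac{3 V}{8}$ ($v{\left(V,G \right)} = \frac{3 \left(\left(V + G\right) + 10\right)}{8} = \frac{3 \left(\left(G + V\right) + 10\right)}{8} = \frac{3 \left(10 + G + V\right)}{8} = \frac{15}{4} + \frac{3 G}{8} + \frac{3 V}{8}$)
$t{\left(c,y \right)} = 244 + y \left(\frac{87}{8} + \frac{3 c}{8}\right)$ ($t{\left(c,y \right)} = \left(\frac{15}{4} + \frac{3 c}{8} + \frac{3}{8} \cdot 19\right) y + 244 = \left(\frac{15}{4} + \frac{3 c}{8} + \frac{57}{8}\right) y + 244 = \left(\frac{87}{8} + \frac{3 c}{8}\right) y + 244 = y \left(\frac{87}{8} + \frac{3 c}{8}\right) + 244 = 244 + y \left(\frac{87}{8} + \frac{3 c}{8}\right)$)
$t{\left(-360,k{\left(-25 \right)} \right)} - l = \left(244 + \frac{3 \cdot 2 \left(-25\right) \left(-15 - 25\right) \left(29 - 360\right)}{8}\right) - 36980 = \left(244 + \frac{3}{8} \cdot 2 \left(-25\right) \left(-40\right) \left(-331\right)\right) - 36980 = \left(244 + \frac{3}{8} \cdot 2000 \left(-331\right)\right) - 36980 = \left(244 - 248250\right) - 36980 = -248006 - 36980 = -284986$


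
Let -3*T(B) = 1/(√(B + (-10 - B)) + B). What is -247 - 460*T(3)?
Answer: (-741*√10 + 1763*I)/(3*(√10 - 3*I)) ≈ -222.79 - 25.52*I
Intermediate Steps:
T(B) = -1/(3*(B + I*√10)) (T(B) = -1/(3*(√(B + (-10 - B)) + B)) = -1/(3*(√(-10) + B)) = -1/(3*(I*√10 + B)) = -1/(3*(B + I*√10)))
-247 - 460*T(3) = -247 - (-460)/(3*3 + 3*I*√10) = -247 - (-460)/(9 + 3*I*√10) = -247 + 460/(9 + 3*I*√10)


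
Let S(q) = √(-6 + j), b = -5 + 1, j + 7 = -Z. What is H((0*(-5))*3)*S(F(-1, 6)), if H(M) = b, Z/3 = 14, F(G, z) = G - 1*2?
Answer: -4*I*√55 ≈ -29.665*I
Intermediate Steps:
F(G, z) = -2 + G (F(G, z) = G - 2 = -2 + G)
Z = 42 (Z = 3*14 = 42)
j = -49 (j = -7 - 1*42 = -7 - 42 = -49)
b = -4
S(q) = I*√55 (S(q) = √(-6 - 49) = √(-55) = I*√55)
H(M) = -4
H((0*(-5))*3)*S(F(-1, 6)) = -4*I*√55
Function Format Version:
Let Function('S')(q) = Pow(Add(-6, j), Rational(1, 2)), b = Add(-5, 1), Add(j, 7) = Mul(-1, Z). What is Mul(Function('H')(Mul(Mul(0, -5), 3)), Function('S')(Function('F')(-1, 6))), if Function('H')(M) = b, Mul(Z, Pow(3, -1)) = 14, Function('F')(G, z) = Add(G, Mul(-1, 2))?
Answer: Mul(-4, I, Pow(55, Rational(1, 2))) ≈ Mul(-29.665, I)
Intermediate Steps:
Function('F')(G, z) = Add(-2, G) (Function('F')(G, z) = Add(G, -2) = Add(-2, G))
Z = 42 (Z = Mul(3, 14) = 42)
j = -49 (j = Add(-7, Mul(-1, 42)) = Add(-7, -42) = -49)
b = -4
Function('S')(q) = Mul(I, Pow(55, Rational(1, 2))) (Function('S')(q) = Pow(Add(-6, -49), Rational(1, 2)) = Pow(-55, Rational(1, 2)) = Mul(I, Pow(55, Rational(1, 2))))
Function('H')(M) = -4
Mul(Function('H')(Mul(Mul(0, -5), 3)), Function('S')(Function('F')(-1, 6))) = Mul(-4, Mul(I, Pow(55, Rational(1, 2)))) = Mul(-4, I, Pow(55, Rational(1, 2)))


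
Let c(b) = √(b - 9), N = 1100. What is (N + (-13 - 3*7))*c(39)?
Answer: 1066*√30 ≈ 5838.7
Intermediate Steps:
c(b) = √(-9 + b)
(N + (-13 - 3*7))*c(39) = (1100 + (-13 - 3*7))*√(-9 + 39) = (1100 + (-13 - 21))*√30 = (1100 - 34)*√30 = 1066*√30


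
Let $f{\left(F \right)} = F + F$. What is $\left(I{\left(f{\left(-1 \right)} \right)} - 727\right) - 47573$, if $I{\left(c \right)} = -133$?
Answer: $-48433$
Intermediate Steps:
$f{\left(F \right)} = 2 F$
$\left(I{\left(f{\left(-1 \right)} \right)} - 727\right) - 47573 = \left(-133 - 727\right) - 47573 = -860 - 47573 = -48433$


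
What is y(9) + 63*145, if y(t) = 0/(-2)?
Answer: 9135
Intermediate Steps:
y(t) = 0 (y(t) = 0*(-½) = 0)
y(9) + 63*145 = 0 + 63*145 = 0 + 9135 = 9135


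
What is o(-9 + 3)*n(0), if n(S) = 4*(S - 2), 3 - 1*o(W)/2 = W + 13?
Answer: 64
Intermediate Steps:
o(W) = -20 - 2*W (o(W) = 6 - 2*(W + 13) = 6 - 2*(13 + W) = 6 + (-26 - 2*W) = -20 - 2*W)
n(S) = -8 + 4*S (n(S) = 4*(-2 + S) = -8 + 4*S)
o(-9 + 3)*n(0) = (-20 - 2*(-9 + 3))*(-8 + 4*0) = (-20 - 2*(-6))*(-8 + 0) = (-20 + 12)*(-8) = -8*(-8) = 64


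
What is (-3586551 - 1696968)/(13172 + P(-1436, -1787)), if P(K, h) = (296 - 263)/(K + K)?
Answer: -15174266568/37829951 ≈ -401.12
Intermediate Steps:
P(K, h) = 33/(2*K) (P(K, h) = 33/((2*K)) = 33*(1/(2*K)) = 33/(2*K))
(-3586551 - 1696968)/(13172 + P(-1436, -1787)) = (-3586551 - 1696968)/(13172 + (33/2)/(-1436)) = -5283519/(13172 + (33/2)*(-1/1436)) = -5283519/(13172 - 33/2872) = -5283519/37829951/2872 = -5283519*2872/37829951 = -15174266568/37829951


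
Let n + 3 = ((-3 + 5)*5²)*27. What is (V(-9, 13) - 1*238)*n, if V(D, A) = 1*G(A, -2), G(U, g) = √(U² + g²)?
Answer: -320586 + 1347*√173 ≈ -3.0287e+5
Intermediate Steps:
V(D, A) = √(4 + A²) (V(D, A) = 1*√(A² + (-2)²) = 1*√(A² + 4) = 1*√(4 + A²) = √(4 + A²))
n = 1347 (n = -3 + ((-3 + 5)*5²)*27 = -3 + (2*25)*27 = -3 + 50*27 = -3 + 1350 = 1347)
(V(-9, 13) - 1*238)*n = (√(4 + 13²) - 1*238)*1347 = (√(4 + 169) - 238)*1347 = (√173 - 238)*1347 = (-238 + √173)*1347 = -320586 + 1347*√173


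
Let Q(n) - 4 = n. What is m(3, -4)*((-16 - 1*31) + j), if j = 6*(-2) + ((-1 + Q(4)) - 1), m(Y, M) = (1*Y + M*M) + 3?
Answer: -1166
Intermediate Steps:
Q(n) = 4 + n
m(Y, M) = 3 + Y + M² (m(Y, M) = (Y + M²) + 3 = 3 + Y + M²)
j = -6 (j = 6*(-2) + ((-1 + (4 + 4)) - 1) = -12 + ((-1 + 8) - 1) = -12 + (7 - 1) = -12 + 6 = -6)
m(3, -4)*((-16 - 1*31) + j) = (3 + 3 + (-4)²)*((-16 - 1*31) - 6) = (3 + 3 + 16)*((-16 - 31) - 6) = 22*(-47 - 6) = 22*(-53) = -1166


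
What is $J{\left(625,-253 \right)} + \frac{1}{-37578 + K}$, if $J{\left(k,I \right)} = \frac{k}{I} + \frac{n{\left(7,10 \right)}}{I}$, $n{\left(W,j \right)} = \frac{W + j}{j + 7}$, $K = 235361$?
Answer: $- \frac{123811905}{50039099} \approx -2.4743$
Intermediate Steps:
$n{\left(W,j \right)} = \frac{W + j}{7 + j}$
$J{\left(k,I \right)} = \frac{1}{I} + \frac{k}{I}$ ($J{\left(k,I \right)} = \frac{k}{I} + \frac{\frac{1}{7 + 10} \left(7 + 10\right)}{I} = \frac{k}{I} + \frac{\frac{1}{17} \cdot 17}{I} = \frac{k}{I} + 1 \frac{1}{I} = \frac{k}{I} + \frac{1}{I} = \frac{1}{I} + \frac{k}{I}$)
$J{\left(625,-253 \right)} + \frac{1}{-37578 + K} = \frac{1 + 625}{-253} + \frac{1}{-37578 + 235361} = \left(- \frac{1}{253}\right) 626 + \frac{1}{197783} = - \frac{626}{253} + \frac{1}{197783} = - \frac{123811905}{50039099}$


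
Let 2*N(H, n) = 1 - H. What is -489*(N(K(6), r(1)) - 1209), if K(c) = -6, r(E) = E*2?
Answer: 1178979/2 ≈ 5.8949e+5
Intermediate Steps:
r(E) = 2*E
N(H, n) = 1/2 - H/2 (N(H, n) = (1 - H)/2 = 1/2 - H/2)
-489*(N(K(6), r(1)) - 1209) = -489*((1/2 - 1/2*(-6)) - 1209) = -489*((1/2 + 3) - 1209) = -489*(7/2 - 1209) = -489*(-2411/2) = 1178979/2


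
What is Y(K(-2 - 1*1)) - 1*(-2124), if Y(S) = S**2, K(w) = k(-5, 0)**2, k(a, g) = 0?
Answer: 2124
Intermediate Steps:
K(w) = 0 (K(w) = 0**2 = 0)
Y(K(-2 - 1*1)) - 1*(-2124) = 0**2 - 1*(-2124) = 0 + 2124 = 2124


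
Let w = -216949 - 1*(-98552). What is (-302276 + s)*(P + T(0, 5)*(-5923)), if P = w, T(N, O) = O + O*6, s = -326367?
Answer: 204750282386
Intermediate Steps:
T(N, O) = 7*O (T(N, O) = O + 6*O = 7*O)
w = -118397 (w = -216949 + 98552 = -118397)
P = -118397
(-302276 + s)*(P + T(0, 5)*(-5923)) = (-302276 - 326367)*(-118397 + (7*5)*(-5923)) = -628643*(-118397 + 35*(-5923)) = -628643*(-118397 - 207305) = -628643*(-325702) = 204750282386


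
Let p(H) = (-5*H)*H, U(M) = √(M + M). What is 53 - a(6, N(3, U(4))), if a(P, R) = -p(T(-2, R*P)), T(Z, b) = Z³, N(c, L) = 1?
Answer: -267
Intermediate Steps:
U(M) = √2*√M (U(M) = √(2*M) = √2*√M)
p(H) = -5*H²
a(P, R) = 320 (a(P, R) = -(-5)*((-2)³)² = -(-5)*(-8)² = -(-5)*64 = -1*(-320) = 320)
53 - a(6, N(3, U(4))) = 53 - 1*320 = 53 - 320 = -267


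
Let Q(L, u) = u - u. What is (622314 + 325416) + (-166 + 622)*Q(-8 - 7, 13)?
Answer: 947730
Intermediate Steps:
Q(L, u) = 0
(622314 + 325416) + (-166 + 622)*Q(-8 - 7, 13) = (622314 + 325416) + (-166 + 622)*0 = 947730 + 456*0 = 947730 + 0 = 947730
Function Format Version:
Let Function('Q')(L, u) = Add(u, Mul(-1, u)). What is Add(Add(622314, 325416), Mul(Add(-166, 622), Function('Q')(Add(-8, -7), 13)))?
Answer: 947730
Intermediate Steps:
Function('Q')(L, u) = 0
Add(Add(622314, 325416), Mul(Add(-166, 622), Function('Q')(Add(-8, -7), 13))) = Add(Add(622314, 325416), Mul(Add(-166, 622), 0)) = Add(947730, Mul(456, 0)) = Add(947730, 0) = 947730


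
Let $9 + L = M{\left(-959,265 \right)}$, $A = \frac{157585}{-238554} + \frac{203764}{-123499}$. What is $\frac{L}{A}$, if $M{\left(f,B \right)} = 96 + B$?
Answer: $- \frac{10370335516992}{68070307171} \approx -152.35$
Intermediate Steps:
$A = - \frac{68070307171}{29461180446}$ ($A = 157585 \left(- \frac{1}{238554}\right) + 203764 \left(- \frac{1}{123499}\right) = - \frac{157585}{238554} - \frac{203764}{123499} = - \frac{68070307171}{29461180446} \approx -2.3105$)
$L = 352$ ($L = -9 + \left(96 + 265\right) = -9 + 361 = 352$)
$\frac{L}{A} = \frac{352}{- \frac{68070307171}{29461180446}} = 352 \left(- \frac{29461180446}{68070307171}\right) = - \frac{10370335516992}{68070307171}$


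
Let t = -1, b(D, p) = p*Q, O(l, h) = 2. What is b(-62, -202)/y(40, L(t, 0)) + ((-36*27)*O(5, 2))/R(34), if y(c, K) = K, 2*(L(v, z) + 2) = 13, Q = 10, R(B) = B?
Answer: -77428/153 ≈ -506.07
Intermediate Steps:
b(D, p) = 10*p (b(D, p) = p*10 = 10*p)
L(v, z) = 9/2 (L(v, z) = -2 + (½)*13 = -2 + 13/2 = 9/2)
b(-62, -202)/y(40, L(t, 0)) + ((-36*27)*O(5, 2))/R(34) = (10*(-202))/(9/2) + (-36*27*2)/34 = -2020*2/9 - 972*2*(1/34) = -4040/9 - 1944*1/34 = -4040/9 - 972/17 = -77428/153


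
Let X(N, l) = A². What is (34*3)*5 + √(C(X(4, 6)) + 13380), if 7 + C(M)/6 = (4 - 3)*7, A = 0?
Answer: 510 + 2*√3345 ≈ 625.67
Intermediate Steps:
X(N, l) = 0 (X(N, l) = 0² = 0)
C(M) = 0 (C(M) = -42 + 6*((4 - 3)*7) = -42 + 6*(1*7) = -42 + 6*7 = -42 + 42 = 0)
(34*3)*5 + √(C(X(4, 6)) + 13380) = (34*3)*5 + √(0 + 13380) = 102*5 + √13380 = 510 + 2*√3345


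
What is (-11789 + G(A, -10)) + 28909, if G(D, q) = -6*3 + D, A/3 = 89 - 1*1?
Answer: 17366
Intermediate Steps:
A = 264 (A = 3*(89 - 1*1) = 3*(89 - 1) = 3*88 = 264)
G(D, q) = -18 + D
(-11789 + G(A, -10)) + 28909 = (-11789 + (-18 + 264)) + 28909 = (-11789 + 246) + 28909 = -11543 + 28909 = 17366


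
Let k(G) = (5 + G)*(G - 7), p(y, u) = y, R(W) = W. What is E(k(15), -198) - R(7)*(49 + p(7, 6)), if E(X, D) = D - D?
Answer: -392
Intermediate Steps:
k(G) = (-7 + G)*(5 + G) (k(G) = (5 + G)*(-7 + G) = (-7 + G)*(5 + G))
E(X, D) = 0
E(k(15), -198) - R(7)*(49 + p(7, 6)) = 0 - 7*(49 + 7) = 0 - 7*56 = 0 - 1*392 = 0 - 392 = -392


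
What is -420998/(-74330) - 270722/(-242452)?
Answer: 30548643339/4505364290 ≈ 6.7805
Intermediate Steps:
-420998/(-74330) - 270722/(-242452) = -420998*(-1/74330) - 270722*(-1/242452) = 210499/37165 + 135361/121226 = 30548643339/4505364290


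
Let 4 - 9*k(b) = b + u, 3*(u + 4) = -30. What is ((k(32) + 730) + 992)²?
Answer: 239754256/81 ≈ 2.9599e+6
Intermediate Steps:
u = -14 (u = -4 + (⅓)*(-30) = -4 - 10 = -14)
k(b) = 2 - b/9 (k(b) = 4/9 - (b - 14)/9 = 4/9 - (-14 + b)/9 = 4/9 + (14/9 - b/9) = 2 - b/9)
((k(32) + 730) + 992)² = (((2 - ⅑*32) + 730) + 992)² = (((2 - 32/9) + 730) + 992)² = ((-14/9 + 730) + 992)² = (6556/9 + 992)² = (15484/9)² = 239754256/81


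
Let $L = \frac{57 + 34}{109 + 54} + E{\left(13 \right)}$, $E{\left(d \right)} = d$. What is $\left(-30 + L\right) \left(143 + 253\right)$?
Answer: $- \frac{1061280}{163} \approx -6510.9$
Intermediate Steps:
$L = \frac{2210}{163}$ ($L = \frac{57 + 34}{109 + 54} + 13 = \frac{91}{163} + 13 = \frac{2210}{163} \approx 13.558$)
$\left(-30 + L\right) \left(143 + 253\right) = \left(-30 + \frac{2210}{163}\right) \left(143 + 253\right) = \left(- \frac{2680}{163}\right) 396 = - \frac{1061280}{163}$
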